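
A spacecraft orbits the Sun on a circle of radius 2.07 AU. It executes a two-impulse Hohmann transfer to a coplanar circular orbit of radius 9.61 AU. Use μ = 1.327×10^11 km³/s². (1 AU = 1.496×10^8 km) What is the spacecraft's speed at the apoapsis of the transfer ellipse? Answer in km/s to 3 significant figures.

In km: r₁ = 2.07 × 1.496×10^8 = 3.09672×10^8 km; r₂ = 9.61 × 1.496×10^8 = 1.437656×10^9 km.
Semi-major axis of the transfer orbit: a_t = (3.09672×10^8 + 1.437656×10^9)/2 = 8.73664×10^8 km.
The apoapsis of the transfer ellipse is at r = 1.437656×10^9 km.
Vis-viva: v = √[μ(2/r − 1/a_t)] = √[1.327×10^11 × (2/1.437656×10^9 − 1/8.73664×10^8)] = 5.720 km/s.

v = 5.72 km/s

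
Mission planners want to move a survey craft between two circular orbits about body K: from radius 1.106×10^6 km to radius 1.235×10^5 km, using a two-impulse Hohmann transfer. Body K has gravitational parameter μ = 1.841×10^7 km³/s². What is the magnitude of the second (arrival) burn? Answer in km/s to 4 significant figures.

Δv₂ = 4.167 km/s

Transfer-ellipse semi-major axis a_t = (r₁ + r₂)/2 = (1.106×10^6 + 1.235×10^5)/2 = 6.1475×10^5 km.
Circular speed at r = 1.235×10^5 km: v_c = √(μ/r) = 12.2094 km/s.
Transfer-orbit speed at the same r (vis-viva, a = a_t): v_t = √[μ(2/r − 1/a_t)] = 16.3765 km/s.
Δv₂ = |v_t − v_c| = |16.3765 − 12.2094| = 4.167 km/s.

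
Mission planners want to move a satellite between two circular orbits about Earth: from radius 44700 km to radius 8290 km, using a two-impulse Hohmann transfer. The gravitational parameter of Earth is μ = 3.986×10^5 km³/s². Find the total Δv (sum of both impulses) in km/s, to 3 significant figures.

Δv = 3.39 km/s

The Hohmann ellipse has a_t = (r₁ + r₂)/2 = 26495 km.
At r₁ the circular-orbit speed is v₁ = √(μ/r₁) = 2.9862 km/s.
On the transfer ellipse at r₁, v² = μ(2/r − 1/a) gives v_a = √[μ(2/r₁ − 1/a_t)] = 1.6704 km/s.
First burn Δv₁ = |v_a − v₁| = 1.3158 km/s.
Circular speed at r₂: v₂ = √(μ/r₂) = 6.9341 km/s.
Transfer-orbit speed at r₂: v_p = √[μ(2/r₂ − 1/a_t)] = 9.0066 km/s.
Second burn Δv₂ = |v₂ − v_p| = 2.0725 km/s.
Total Δv = Δv₁ + Δv₂ = 3.388 km/s.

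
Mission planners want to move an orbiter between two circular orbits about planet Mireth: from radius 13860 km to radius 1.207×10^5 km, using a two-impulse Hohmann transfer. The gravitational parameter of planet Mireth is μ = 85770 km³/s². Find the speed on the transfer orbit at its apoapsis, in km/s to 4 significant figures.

v = 0.3826 km/s

Semi-major axis of the transfer orbit: a_t = (13860 + 1.207×10^5)/2 = 67280 km.
The apoapsis of the transfer ellipse is at r = 1.207×10^5 km.
Applying v² = μ(2/r − 1/a_t): v = 0.3826 km/s.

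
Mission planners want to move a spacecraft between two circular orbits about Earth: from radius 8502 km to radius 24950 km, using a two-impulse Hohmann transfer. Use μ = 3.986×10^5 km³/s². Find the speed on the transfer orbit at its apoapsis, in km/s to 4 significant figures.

Transfer-ellipse semi-major axis a_t = (r₁ + r₂)/2 = (8502 + 24950)/2 = 16726 km.
The apoapsis of the transfer ellipse is at r = 24950 km.
Vis-viva: v = √[μ(2/r − 1/a_t)] = √[3.986×10^5 × (2/24950 − 1/16726)] = 2.850 km/s.

v = 2.850 km/s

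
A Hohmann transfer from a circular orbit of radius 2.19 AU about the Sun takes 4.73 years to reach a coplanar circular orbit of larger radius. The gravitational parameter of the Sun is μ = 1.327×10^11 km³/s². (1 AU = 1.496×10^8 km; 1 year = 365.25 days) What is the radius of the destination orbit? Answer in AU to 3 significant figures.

r₂ = 6.76 AU

In km: r₁ = 2.19 × 1.496×10^8 = 3.27624×10^8 km.
Transfer time t = 4.73 years × 365.25 × 86400 s = 1.49267448×10^8 s, and t = π√(a_t³/μ).
So a_t = (μ t²/π²)^(1/3) = (1.327×10^11 × (1.49267448×10^8)² / π²)^(1/3) = 6.6911×10^8 km.
Since a_t = (r₁ + r₂)/2, r₂ = 2a_t − r₁ = 2×6.6911×10^8 − 3.27624×10^8 = 1.010596×10^9 km.
In AU: r₂ = 1.010596×10^9 / 1.496×10^8 = 6.76 AU.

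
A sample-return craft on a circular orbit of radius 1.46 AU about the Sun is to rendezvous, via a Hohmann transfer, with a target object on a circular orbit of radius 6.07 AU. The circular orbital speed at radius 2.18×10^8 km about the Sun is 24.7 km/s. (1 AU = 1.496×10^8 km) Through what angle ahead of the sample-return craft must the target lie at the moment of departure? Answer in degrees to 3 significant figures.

φ = 92.1°

From the circular-orbit relation v² = μ/r at r = 2.18×10^8 km: μ = v²r = (24.7)² × 2.18×10^8 = 1.33000×10^11 km³/s².
In km: r₁ = 1.46 × 1.496×10^8 = 2.18416×10^8 km; r₂ = 6.07 × 1.496×10^8 = 9.08072×10^8 km.
The Hohmann ellipse has a_t = (r₁ + r₂)/2 = 5.63244×10^8 km.
The half-period of the transfer ellipse is t = π√(a_t³/μ) = 1.15151×10^8 s.
The target's mean motion on its circular orbit is ω₂ = √(μ/r₂³) = 1.33274×10^-8 rad/s.
Angle swept by the target during transfer: ω₂·t = 1.5347 rad = 87.93°.
Arrival is 180° from departure on the ellipse, so φ = 180° − 87.93° = 92.1°.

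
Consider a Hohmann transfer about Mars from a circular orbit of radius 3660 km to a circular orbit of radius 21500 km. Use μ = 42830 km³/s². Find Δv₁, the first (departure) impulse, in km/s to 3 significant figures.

Δv₁ = 1.05 km/s

Semi-major axis of the transfer orbit: a_t = (3660 + 21500)/2 = 12580 km.
On the circular orbit at r = 3660 km, v_c = √(μ/r) = 3.421 km/s.
Transfer-orbit speed at the same r (vis-viva, a = a_t): v_t = √[μ(2/r − 1/a_t)] = 4.472 km/s.
Δv₁ = |v_t − v_c| = |4.472 − 3.421| = 1.051 km/s.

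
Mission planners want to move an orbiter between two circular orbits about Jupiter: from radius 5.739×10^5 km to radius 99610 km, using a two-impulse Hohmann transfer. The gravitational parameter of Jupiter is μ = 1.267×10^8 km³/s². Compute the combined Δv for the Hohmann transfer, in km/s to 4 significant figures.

Transfer-ellipse semi-major axis a_t = (r₁ + r₂)/2 = (5.739×10^5 + 99610)/2 = 3.36755×10^5 km.
Circular speed at r₁: v₁ = √(μ/r₁) = √(1.267×10^8/5.739×10^5) = 14.858 km/s.
Transfer-orbit speed at r₁ (vis-viva equation): v_a = √[μ(2/r₁ − 1/a_t)] = 8.0810 km/s.
First burn Δv₁ = |v_a − v₁| = 6.777 km/s.
At r₂, v₂ = √(μ/r₂) = 35.665 km/s.
Transfer-orbit speed at r₂: v_p = √[μ(2/r₂ − 1/a_t)] = 46.558 km/s.
Second burn Δv₂ = |v₂ − v_p| = 10.89 km/s.
Δv = Δv₁ + Δv₂ = 6.777 + 10.89 = 17.67 km/s.

Δv = 17.67 km/s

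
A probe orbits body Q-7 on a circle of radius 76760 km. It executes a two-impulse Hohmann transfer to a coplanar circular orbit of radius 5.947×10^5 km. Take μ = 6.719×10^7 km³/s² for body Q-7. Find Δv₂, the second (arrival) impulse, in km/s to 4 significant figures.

Δv₂ = 5.547 km/s

The Hohmann ellipse has a_t = (r₁ + r₂)/2 = 3.3573×10^5 km.
On the circular orbit at r = 5.947×10^5 km, v_c = √(μ/r) = 10.6293 km/s.
Transfer-orbit speed at the same r (vis-viva, a = a_t): v_t = √[μ(2/r − 1/a_t)] = 5.08248 km/s.
Δv₂ = |v_t − v_c| = |5.08248 − 10.6293| = 5.547 km/s.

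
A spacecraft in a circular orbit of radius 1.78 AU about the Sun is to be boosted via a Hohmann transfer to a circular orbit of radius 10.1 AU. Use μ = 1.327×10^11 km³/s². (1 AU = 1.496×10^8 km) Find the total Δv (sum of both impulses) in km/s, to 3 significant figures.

Δv = 11.0 km/s

In km: r₁ = 1.78 × 1.496×10^8 = 2.66288×10^8 km; r₂ = 10.1 × 1.496×10^8 = 1.51096×10^9 km.
Transfer-ellipse semi-major axis a_t = (r₁ + r₂)/2 = (2.66288×10^8 + 1.51096×10^9)/2 = 8.88624×10^8 km.
At r₁ the circular-orbit speed is v₁ = √(μ/r₁) = 22.323 km/s.
On the transfer ellipse at r₁, vis-viva equation gives v_p = √[μ(2/r₁ − 1/a_t)] = 29.109 km/s.
First burn Δv₁ = |v_p − v₁| = 6.786 km/s.
Circular speed at r₂: v₂ = √(μ/r₂) = 9.371 km/s.
Transfer-orbit speed at r₂: v_a = √[μ(2/r₂ − 1/a_t)] = 5.130 km/s.
Second burn Δv₂ = |v₂ − v_a| = 4.241 km/s.
Total Δv = Δv₁ + Δv₂ = 11.03 km/s.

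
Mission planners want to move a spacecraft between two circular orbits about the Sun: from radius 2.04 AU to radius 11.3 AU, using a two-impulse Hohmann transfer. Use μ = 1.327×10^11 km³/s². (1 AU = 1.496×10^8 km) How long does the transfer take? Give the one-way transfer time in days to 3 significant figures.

t = 3150 days

In km: r₁ = 2.04 × 1.496×10^8 = 3.05184×10^8 km; r₂ = 11.3 × 1.496×10^8 = 1.69048×10^9 km.
The Hohmann ellipse has a_t = (r₁ + r₂)/2 = 9.97832×10^8 km.
By Kepler's third law the transfer-orbit period is T = 2π√(a_t³/μ), so t = T/2 = 2.718×10^8 s.
Converting: 2.718×10^8 s ÷ 86400 s/day = 3150 days.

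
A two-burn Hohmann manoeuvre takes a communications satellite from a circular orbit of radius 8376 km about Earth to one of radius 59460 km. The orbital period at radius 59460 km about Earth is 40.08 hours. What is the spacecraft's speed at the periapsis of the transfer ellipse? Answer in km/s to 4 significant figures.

v = 9.134 km/s

From Kepler's third law T² = 4π²r³/μ at r = 59460 km, T = 40.08 hours = 40.08 × 3600 s = 1.44288×10^5 s: μ = 4π²r³/T² = 3.98634×10^5 km³/s².
Semi-major axis of the transfer orbit: a_t = (8376 + 59460)/2 = 33918 km.
At periapsis, r = 8376 km.
Applying v² = μ(2/r − 1/a_t): v = 9.134 km/s.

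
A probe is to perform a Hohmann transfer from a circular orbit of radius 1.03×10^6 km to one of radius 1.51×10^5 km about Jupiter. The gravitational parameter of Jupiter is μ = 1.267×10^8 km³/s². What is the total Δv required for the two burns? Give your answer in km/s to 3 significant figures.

Δv = 14.8 km/s

The Hohmann ellipse has a_t = (r₁ + r₂)/2 = 5.905×10^5 km.
At r₁ the circular-orbit speed is v₁ = √(μ/r₁) = 11.0910 km/s.
Transfer-orbit speed at r₁ (vis-viva): v_a = √[μ(2/r₁ − 1/a_t)] = 5.60852 km/s.
First burn Δv₁ = |v_a − v₁| = 5.482 km/s.
At r₂, v₂ = √(μ/r₂) = 28.97 km/s.
Transfer-orbit speed at r₂: v_p = √[μ(2/r₂ − 1/a_t)] = 38.26 km/s.
Second burn Δv₂ = |v₂ − v_p| = 9.290 km/s.
Δv = Δv₁ + Δv₂ = 5.482 + 9.290 = 14.77 km/s.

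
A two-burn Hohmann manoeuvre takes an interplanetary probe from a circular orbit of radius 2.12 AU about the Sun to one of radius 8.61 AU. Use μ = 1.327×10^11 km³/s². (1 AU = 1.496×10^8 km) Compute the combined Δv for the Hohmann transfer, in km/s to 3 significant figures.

In km: r₁ = 2.12 × 1.496×10^8 = 3.17152×10^8 km; r₂ = 8.61 × 1.496×10^8 = 1.288056×10^9 km.
Semi-major axis of the transfer orbit: a_t = (3.17152×10^8 + 1.288056×10^9)/2 = 8.02604×10^8 km.
At r₁ the circular-orbit speed is v₁ = √(μ/r₁) = 20.455 km/s.
On the transfer ellipse at r₁, vis-viva equation gives v_p = √[μ(2/r₁ − 1/a_t)] = 25.913 km/s.
First burn Δv₁ = |v_p − v₁| = 5.458 km/s.
At r₂, v₂ = √(μ/r₂) = 10.15 km/s.
Transfer-orbit speed at r₂: v_a = √[μ(2/r₂ − 1/a_t)] = 6.380 km/s.
Second burn Δv₂ = |v₂ − v_a| = 3.770 km/s.
Δv = Δv₁ + Δv₂ = 5.458 + 3.770 = 9.228 km/s.

Δv = 9.23 km/s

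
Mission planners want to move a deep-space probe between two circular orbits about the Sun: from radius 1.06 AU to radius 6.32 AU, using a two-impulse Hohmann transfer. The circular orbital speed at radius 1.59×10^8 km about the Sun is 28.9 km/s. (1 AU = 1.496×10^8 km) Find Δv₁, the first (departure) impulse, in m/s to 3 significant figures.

From the circular-orbit relation v² = μ/r at r = 1.59×10^8 km: μ = v²r = (28.9)² × 1.59×10^8 = 1.32798×10^11 km³/s².
In km: r₁ = 1.06 × 1.496×10^8 = 1.58576×10^8 km; r₂ = 6.32 × 1.496×10^8 = 9.45472×10^8 km.
Semi-major axis of the transfer orbit: a_t = (1.58576×10^8 + 9.45472×10^8)/2 = 5.52024×10^8 km.
On the circular orbit at r = 1.58576×10^8 km, v_c = √(μ/r) = 28.9386 km/s.
Vis-viva on the transfer ellipse at r = 1.58576×10^8 km gives v_t = √[μ(2/r − 1/a_t)] = 37.8724 km/s.
Δv₁ = |v_t − v_c| = |37.8724 − 28.9386| = 8.934 km/s.

Δv₁ = 8930 m/s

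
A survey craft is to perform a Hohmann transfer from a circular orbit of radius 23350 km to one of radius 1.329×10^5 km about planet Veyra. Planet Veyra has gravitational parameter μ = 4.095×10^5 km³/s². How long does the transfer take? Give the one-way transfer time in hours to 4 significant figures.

t = 29.78 hours

The Hohmann ellipse has a_t = (r₁ + r₂)/2 = 78125 km.
Transfer time t = π√(a_t³/μ) = π√((78125)³ / 4.095×10^5) = 1.072×10^5 s.
Converting: 1.072×10^5 s ÷ 3600 s/hour = 29.78 hours.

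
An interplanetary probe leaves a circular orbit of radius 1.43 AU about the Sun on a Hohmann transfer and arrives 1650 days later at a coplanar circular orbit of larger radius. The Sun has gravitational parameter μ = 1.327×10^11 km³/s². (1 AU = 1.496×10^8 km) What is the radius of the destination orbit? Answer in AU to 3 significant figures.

r₂ = 7.25 AU

In km: r₁ = 1.43 × 1.496×10^8 = 2.13928×10^8 km.
Transfer time t = 1650 days = 1.4256×10^8 s, and t = π√(a_t³/μ).
So a_t = (μ t²/π²)^(1/3) = (1.327×10^11 × (1.4256×10^8)² / π²)^(1/3) = 6.4892×10^8 km.
Since a_t = (r₁ + r₂)/2, r₂ = 2a_t − r₁ = 2×6.4892×10^8 − 2.13928×10^8 = 1.083912×10^9 km.
In AU: r₂ = 1.083912×10^9 / 1.496×10^8 = 7.25 AU.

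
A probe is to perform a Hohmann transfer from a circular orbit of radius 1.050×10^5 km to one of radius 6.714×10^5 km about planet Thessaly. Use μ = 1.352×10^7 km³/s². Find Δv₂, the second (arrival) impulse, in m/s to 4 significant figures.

Semi-major axis of the transfer orbit: a_t = (1.050×10^5 + 6.714×10^5)/2 = 3.882×10^5 km.
On the circular orbit at r = 6.714×10^5 km, v_c = √(μ/r) = 4.4874 km/s.
Vis-viva on the transfer ellipse at r = 6.714×10^5 km gives v_t = √[μ(2/r − 1/a_t)] = 2.3338 km/s.
Δv₂ = |v_t − v_c| = |2.3338 − 4.4874| = 2.154 km/s.

Δv₂ = 2154 m/s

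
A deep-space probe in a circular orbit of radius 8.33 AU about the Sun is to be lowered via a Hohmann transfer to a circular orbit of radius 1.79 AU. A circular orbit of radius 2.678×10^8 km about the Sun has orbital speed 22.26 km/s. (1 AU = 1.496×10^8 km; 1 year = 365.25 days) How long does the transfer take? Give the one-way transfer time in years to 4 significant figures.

t = 5.692 years

From the circular-orbit relation v² = μ/r at r = 2.678×10^8 km: μ = v²r = (22.26)² × 2.678×10^8 = 1.32697×10^11 km³/s².
In km: r₁ = 8.33 × 1.496×10^8 = 1.246168×10^9 km; r₂ = 1.79 × 1.496×10^8 = 2.67784×10^8 km.
Transfer-ellipse semi-major axis a_t = (r₁ + r₂)/2 = (1.246168×10^9 + 2.67784×10^8)/2 = 7.56976×10^8 km.
Half the transfer-orbit period gives t = π√(a_t³/μ) = 1.79615×10^8 s.
Converting: 1.79615×10^8 s ÷ 3.15576×10^7 s/year (365.25 × 86400) = 5.692 years.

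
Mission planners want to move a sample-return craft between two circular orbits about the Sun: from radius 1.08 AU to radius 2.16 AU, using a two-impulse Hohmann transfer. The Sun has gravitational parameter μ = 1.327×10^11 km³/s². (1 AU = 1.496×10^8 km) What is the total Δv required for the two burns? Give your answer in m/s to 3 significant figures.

Δv = 8150 m/s

In km: r₁ = 1.08 × 1.496×10^8 = 1.61568×10^8 km; r₂ = 2.16 × 1.496×10^8 = 3.23136×10^8 km.
The Hohmann ellipse has a_t = (r₁ + r₂)/2 = 2.42352×10^8 km.
Circular speed at r₁: v₁ = √(μ/r₁) = √(1.327×10^11/1.61568×10^8) = 28.6588 km/s.
On the transfer ellipse at r₁, v² = μ(2/r − 1/a) gives v_p = √[μ(2/r₁ − 1/a_t)] = 33.0923 km/s.
First burn Δv₁ = |v_p − v₁| = 4.4335 km/s.
At r₂, v₂ = √(μ/r₂) = 20.26482 km/s.
Transfer-orbit speed at r₂: v_a = √[μ(2/r₂ − 1/a_t)] = 16.54616 km/s.
Second burn Δv₂ = |v₂ − v_a| = 3.7187 km/s.
Δv = Δv₁ + Δv₂ = 4.4335 + 3.7187 = 8.152 km/s.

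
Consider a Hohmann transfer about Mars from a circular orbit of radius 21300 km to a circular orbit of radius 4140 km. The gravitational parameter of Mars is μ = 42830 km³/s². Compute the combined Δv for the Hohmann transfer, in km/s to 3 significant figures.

The Hohmann ellipse has a_t = (r₁ + r₂)/2 = 12720 km.
Circular speed at r₁: v₁ = √(μ/r₁) = √(42830/21300) = 1.418 km/s.
On the transfer ellipse at r₁, vis-viva gives v_a = √[μ(2/r₁ − 1/a_t)] = 0.8090 km/s.
First burn Δv₁ = |v_a − v₁| = 0.6090 km/s.
At r₂, v₂ = √(μ/r₂) = 3.21643 km/s.
Transfer-orbit speed at r₂: v_p = √[μ(2/r₂ − 1/a_t)] = 4.16217 km/s.
Second burn Δv₂ = |v₂ − v_p| = 0.9457 km/s.
Δv = Δv₁ + Δv₂ = 0.6090 + 0.9457 = 1.555 km/s.

Δv = 1.55 km/s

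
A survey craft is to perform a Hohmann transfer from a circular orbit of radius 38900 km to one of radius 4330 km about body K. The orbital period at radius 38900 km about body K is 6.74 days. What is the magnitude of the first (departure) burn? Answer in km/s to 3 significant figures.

Δv₁ = 0.232 km/s

From Kepler's third law T² = 4π²r³/μ at r = 38900 km, T = 6.74 days = 6.74 × 86400 s = 5.82336×10^5 s: μ = 4π²r³/T² = 6852.69 km³/s².
Semi-major axis of the transfer orbit: a_t = (38900 + 4330)/2 = 21615 km.
On the circular orbit at r = 38900 km, v_c = √(μ/r) = 0.41972 km/s.
Vis-viva on the transfer ellipse at r = 38900 km gives v_t = √[μ(2/r − 1/a_t)] = 0.18785 km/s.
Δv₁ = |v_t − v_c| = |0.18785 − 0.41972| = 0.2319 km/s.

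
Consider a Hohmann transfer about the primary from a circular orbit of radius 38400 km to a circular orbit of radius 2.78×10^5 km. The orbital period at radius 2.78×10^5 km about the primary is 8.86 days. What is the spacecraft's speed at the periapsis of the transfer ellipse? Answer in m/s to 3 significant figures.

From Kepler's third law T² = 4π²r³/μ at r = 2.78×10^5 km, T = 8.86 days = 8.86 × 86400 s = 7.65504×10^5 s: μ = 4π²r³/T² = 1.44744×10^6 km³/s².
Semi-major axis of the transfer orbit: a_t = (38400 + 2.780×10^5)/2 = 1.582×10^5 km.
At periapsis, r = 38400 km.
Vis-viva: v = √[μ(2/r − 1/a_t)] = √[1.44744×10^6 × (2/38400 − 1/1.582×10^5)] = 8.139 km/s.

v = 8140 m/s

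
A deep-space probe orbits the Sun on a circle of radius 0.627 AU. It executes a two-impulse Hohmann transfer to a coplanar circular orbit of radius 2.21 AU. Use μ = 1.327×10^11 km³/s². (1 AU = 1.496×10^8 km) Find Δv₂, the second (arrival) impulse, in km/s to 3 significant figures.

In km: r₁ = 0.627 × 1.496×10^8 = 9.37992×10^7 km; r₂ = 2.21 × 1.496×10^8 = 3.30616×10^8 km.
Semi-major axis of the transfer orbit: a_t = (9.37992×10^7 + 3.30616×10^8)/2 = 2.122076×10^8 km.
On the circular orbit at r = 3.30616×10^8 km, v_c = √(μ/r) = 20.0343 km/s.
Vis-viva on the transfer ellipse at r = 3.30616×10^8 km gives v_t = √[μ(2/r − 1/a_t)] = 13.3196 km/s.
Δv₂ = |v_t − v_c| = |13.3196 − 20.0343| = 6.715 km/s.

Δv₂ = 6.71 km/s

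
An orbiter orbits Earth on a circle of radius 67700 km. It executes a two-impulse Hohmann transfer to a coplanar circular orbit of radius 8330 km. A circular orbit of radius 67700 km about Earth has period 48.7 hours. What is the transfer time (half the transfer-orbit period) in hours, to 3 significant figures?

t = 10.2 hours

From Kepler's third law T² = 4π²r³/μ at r = 67700 km, T = 48.7 hours = 48.7 × 3600 s = 1.7532×10^5 s: μ = 4π²r³/T² = 3.98532×10^5 km³/s².
The Hohmann ellipse has a_t = (r₁ + r₂)/2 = 38015 km.
Half the transfer-orbit period gives t = π√(a_t³/μ) = 36890 s.
Converting: 36890 s ÷ 3600 s/hour = 10.2 hours.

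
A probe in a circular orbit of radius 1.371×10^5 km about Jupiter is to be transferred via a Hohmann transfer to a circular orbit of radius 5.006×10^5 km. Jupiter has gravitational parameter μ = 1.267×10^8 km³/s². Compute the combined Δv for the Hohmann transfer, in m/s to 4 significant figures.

Semi-major axis of the transfer orbit: a_t = (1.371×10^5 + 5.006×10^5)/2 = 3.1885×10^5 km.
At r₁ the circular-orbit speed is v₁ = √(μ/r₁) = 30.400 km/s.
Transfer-orbit speed at r₁ (vis-viva): v_p = √[μ(2/r₁ − 1/a_t)] = 38.091 km/s.
First burn Δv₁ = |v_p − v₁| = 7.691 km/s.
Circular speed at r₂: v₂ = √(μ/r₂) = 15.909 km/s.
Transfer-orbit speed at r₂: v_a = √[μ(2/r₂ − 1/a_t)] = 10.432 km/s.
Second burn Δv₂ = |v₂ − v_a| = 5.477 km/s.
Total Δv = Δv₁ + Δv₂ = 13.17 km/s.

Δv = 13170 m/s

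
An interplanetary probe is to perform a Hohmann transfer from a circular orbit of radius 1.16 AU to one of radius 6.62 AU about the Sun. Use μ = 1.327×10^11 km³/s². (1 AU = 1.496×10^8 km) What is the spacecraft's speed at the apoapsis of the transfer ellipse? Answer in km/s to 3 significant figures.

In km: r₁ = 1.16 × 1.496×10^8 = 1.73536×10^8 km; r₂ = 6.62 × 1.496×10^8 = 9.90352×10^8 km.
Transfer-ellipse semi-major axis a_t = (r₁ + r₂)/2 = (1.73536×10^8 + 9.90352×10^8)/2 = 5.81944×10^8 km.
The apoapsis of the transfer ellipse is at r = 9.90352×10^8 km.
From the vis-viva equation, v = √[μ(2/r − 1/a_t)] = 6.321 km/s.

v = 6.32 km/s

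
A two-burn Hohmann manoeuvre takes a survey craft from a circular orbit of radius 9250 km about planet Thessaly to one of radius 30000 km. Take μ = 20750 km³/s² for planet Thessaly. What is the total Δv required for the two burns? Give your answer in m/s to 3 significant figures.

Δv = 615 m/s

The Hohmann ellipse has a_t = (r₁ + r₂)/2 = 19625 km.
Circular speed at r₁: v₁ = √(μ/r₁) = √(20750/9250) = 1.49775 km/s.
On the transfer ellipse at r₁, vis-viva gives v_p = √[μ(2/r₁ − 1/a_t)] = 1.85180 km/s.
First burn Δv₁ = |v_p − v₁| = 0.35405 km/s.
Circular speed at r₂: v₂ = √(μ/r₂) = 0.83166 km/s.
Transfer-orbit speed at r₂: v_a = √[μ(2/r₂ − 1/a_t)] = 0.57097 km/s.
Second burn Δv₂ = |v₂ − v_a| = 0.26069 km/s.
Total Δv = Δv₁ + Δv₂ = 0.6147 km/s.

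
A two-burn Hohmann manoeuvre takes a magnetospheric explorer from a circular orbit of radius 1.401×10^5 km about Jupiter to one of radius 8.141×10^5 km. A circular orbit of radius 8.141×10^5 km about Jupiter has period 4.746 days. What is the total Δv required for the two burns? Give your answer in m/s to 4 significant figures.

Δv = 14920 m/s

From Kepler's third law T² = 4π²r³/μ at r = 8.141×10^5 km, T = 4.746 days = 4.746 × 86400 s = 4.100544×10^5 s: μ = 4π²r³/T² = 1.26681×10^8 km³/s².
The Hohmann ellipse has a_t = (r₁ + r₂)/2 = 4.771×10^5 km.
At r₁ the circular-orbit speed is v₁ = √(μ/r₁) = 30.0702 km/s.
Transfer-orbit speed at r₁ (v² = μ(2/r − 1/a)): v_p = √[μ(2/r₁ − 1/a_t)] = 39.2799 km/s.
First burn Δv₁ = |v_p − v₁| = 9.2097 km/s.
Circular speed at r₂: v₂ = √(μ/r₂) = 12.47430 km/s.
Transfer-orbit speed at r₂: v_a = √[μ(2/r₂ − 1/a_t)] = 6.759748 km/s.
Second burn Δv₂ = |v₂ − v_a| = 5.7146 km/s.
Total Δv = Δv₁ + Δv₂ = 14.92 km/s.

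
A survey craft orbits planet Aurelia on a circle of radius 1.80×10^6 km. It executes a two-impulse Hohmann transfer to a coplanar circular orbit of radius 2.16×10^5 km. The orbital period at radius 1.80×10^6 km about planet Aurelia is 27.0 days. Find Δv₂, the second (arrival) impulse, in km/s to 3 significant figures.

Δv₂ = 4.71 km/s

From Kepler's third law T² = 4π²r³/μ at r = 1.80×10^6 km, T = 27.0 days = 27.0 × 86400 s = 2.3328×10^6 s: μ = 4π²r³/T² = 4.23080×10^7 km³/s².
The Hohmann ellipse has a_t = (r₁ + r₂)/2 = 1.008×10^6 km.
On the circular orbit at r = 2.160×10^5 km, v_c = √(μ/r) = 13.995 km/s.
Vis-viva on the transfer ellipse at r = 2.160×10^5 km gives v_t = √[μ(2/r − 1/a_t)] = 18.702 km/s.
Δv₂ = |v_t − v_c| = |18.702 − 13.995| = 4.707 km/s.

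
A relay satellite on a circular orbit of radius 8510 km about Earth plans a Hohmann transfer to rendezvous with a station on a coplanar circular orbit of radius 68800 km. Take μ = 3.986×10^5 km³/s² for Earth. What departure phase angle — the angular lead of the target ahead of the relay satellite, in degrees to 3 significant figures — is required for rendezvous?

The Hohmann ellipse has a_t = (r₁ + r₂)/2 = 38655 km.
Transfer time t = π√(a_t³/μ) = 37817.2 s.
Target angular speed ω₂ = √(μ/r₂³) = 3.49853×10^-5 rad/s.
Angle swept by the target during transfer: ω₂·t = 1.32305 rad = 75.81°.
Arrival is 180° from departure on the ellipse, so φ = 180° − 75.81° = 104°.

φ = 104°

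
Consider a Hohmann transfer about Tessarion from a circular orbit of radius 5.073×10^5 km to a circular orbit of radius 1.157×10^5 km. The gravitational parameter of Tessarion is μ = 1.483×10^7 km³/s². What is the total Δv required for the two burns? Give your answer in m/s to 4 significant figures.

Δv = 5238 m/s

Semi-major axis of the transfer orbit: a_t = (5.073×10^5 + 1.157×10^5)/2 = 3.115×10^5 km.
At r₁ the circular-orbit speed is v₁ = √(μ/r₁) = 5.407 km/s.
Transfer-orbit speed at r₁ (vis-viva): v_a = √[μ(2/r₁ − 1/a_t)] = 3.295 km/s.
First burn Δv₁ = |v_a − v₁| = 2.112 km/s.
At r₂, v₂ = √(μ/r₂) = 11.32150 km/s.
Transfer-orbit speed at r₂: v_p = √[μ(2/r₂ − 1/a_t)] = 14.44799 km/s.
Second burn Δv₂ = |v₂ − v_p| = 3.126 km/s.
Δv = Δv₁ + Δv₂ = 2.112 + 3.126 = 5.238 km/s.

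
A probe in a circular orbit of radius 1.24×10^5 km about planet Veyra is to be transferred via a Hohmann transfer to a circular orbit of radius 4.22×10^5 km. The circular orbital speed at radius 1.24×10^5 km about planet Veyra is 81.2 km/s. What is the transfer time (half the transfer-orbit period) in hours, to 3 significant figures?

From the circular-orbit relation v² = μ/r at r = 1.24×10^5 km: μ = v²r = (81.2)² × 1.24×10^5 = 8.17587×10^8 km³/s².
Transfer-ellipse semi-major axis a_t = (r₁ + r₂)/2 = (1.240×10^5 + 4.220×10^5)/2 = 2.730×10^5 km.
By Kepler's third law the transfer-orbit period is T = 2π√(a_t³/μ), so t = T/2 = 15670 s.
Converting: 15670 s ÷ 3600 s/hour = 4.35 hours.

t = 4.35 hours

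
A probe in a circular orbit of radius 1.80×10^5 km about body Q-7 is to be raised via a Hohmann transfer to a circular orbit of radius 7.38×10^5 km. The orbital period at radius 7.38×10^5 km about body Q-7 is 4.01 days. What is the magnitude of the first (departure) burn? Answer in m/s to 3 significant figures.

From Kepler's third law T² = 4π²r³/μ at r = 7.38×10^5 km, T = 4.01 days = 4.01 × 86400 s = 3.46464×10^5 s: μ = 4π²r³/T² = 1.32194×10^8 km³/s².
The Hohmann ellipse has a_t = (r₁ + r₂)/2 = 4.590×10^5 km.
Circular speed at r = 1.800×10^5 km: v_c = √(μ/r) = 27.100 km/s.
Vis-viva on the transfer ellipse at r = 1.800×10^5 km gives v_t = √[μ(2/r − 1/a_t)] = 34.363 km/s.
Δv₁ = |v_t − v_c| = |34.363 − 27.100| = 7.263 km/s.

Δv₁ = 7260 m/s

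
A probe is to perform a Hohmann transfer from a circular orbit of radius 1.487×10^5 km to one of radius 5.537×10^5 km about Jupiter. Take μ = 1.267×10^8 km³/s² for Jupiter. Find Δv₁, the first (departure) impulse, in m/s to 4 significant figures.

Semi-major axis of the transfer orbit: a_t = (1.487×10^5 + 5.537×10^5)/2 = 3.512×10^5 km.
On the circular orbit at r = 1.487×10^5 km, v_c = √(μ/r) = 29.190 km/s.
Vis-viva on the transfer ellipse at r = 1.487×10^5 km gives v_t = √[μ(2/r − 1/a_t)] = 36.652 km/s.
Δv₁ = |v_t − v_c| = |36.652 − 29.190| = 7.462 km/s.

Δv₁ = 7462 m/s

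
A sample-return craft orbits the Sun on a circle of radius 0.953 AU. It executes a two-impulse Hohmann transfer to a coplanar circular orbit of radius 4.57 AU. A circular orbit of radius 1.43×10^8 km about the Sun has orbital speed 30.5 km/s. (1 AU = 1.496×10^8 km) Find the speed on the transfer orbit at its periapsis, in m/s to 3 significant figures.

From the circular-orbit relation v² = μ/r at r = 1.43×10^8 km: μ = v²r = (30.5)² × 1.43×10^8 = 1.33026×10^11 km³/s².
In km: r₁ = 0.953 × 1.496×10^8 = 1.425688×10^8 km; r₂ = 4.57 × 1.496×10^8 = 6.83672×10^8 km.
Semi-major axis of the transfer orbit: a_t = (1.425688×10^8 + 6.83672×10^8)/2 = 4.131204×10^8 km.
The periapsis of the transfer ellipse is at r = 1.425688×10^8 km.
Vis-viva: v = √[μ(2/r − 1/a_t)] = √[1.33026×10^11 × (2/1.425688×10^8 − 1/4.131204×10^8)] = 39.30 km/s.

v = 39300 m/s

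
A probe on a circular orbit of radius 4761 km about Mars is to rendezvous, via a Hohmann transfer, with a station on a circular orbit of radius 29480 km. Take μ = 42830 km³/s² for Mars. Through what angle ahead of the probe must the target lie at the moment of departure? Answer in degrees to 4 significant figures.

φ = 100.3°

The Hohmann ellipse has a_t = (r₁ + r₂)/2 = 17120.5 km.
The half-period of the transfer ellipse is t = π√(a_t³/μ) = 34006 s.
Target angular speed ω₂ = √(μ/r₂³) = 4.0887×10^-5 rad/s.
Angle swept by the target during transfer: ω₂·t = 1.3904 rad = 79.66°.
Arrival is 180° from departure on the ellipse, so φ = 180° − 79.66° = 100.3°.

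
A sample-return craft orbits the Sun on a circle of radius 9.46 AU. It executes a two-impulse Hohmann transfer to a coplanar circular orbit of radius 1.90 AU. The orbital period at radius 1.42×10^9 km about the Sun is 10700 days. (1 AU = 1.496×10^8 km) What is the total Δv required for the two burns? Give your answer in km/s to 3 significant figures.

Δv = 10.3 km/s

From Kepler's third law T² = 4π²r³/μ at r = 1.42×10^9 km, T = 10700 days = 10700 × 86400 s = 9.2448×10^8 s: μ = 4π²r³/T² = 1.32260×10^11 km³/s².
In km: r₁ = 9.46 × 1.496×10^8 = 1.415216×10^9 km; r₂ = 1.90 × 1.496×10^8 = 2.8424×10^8 km.
Semi-major axis of the transfer orbit: a_t = (1.415216×10^9 + 2.8424×10^8)/2 = 8.49728×10^8 km.
Circular speed at r₁: v₁ = √(μ/r₁) = √(1.32260×10^11/1.415216×10^9) = 9.667 km/s.
Transfer-orbit speed at r₁ (vis-viva): v_a = √[μ(2/r₁ − 1/a_t)] = 5.591 km/s.
First burn Δv₁ = |v_a − v₁| = 4.076 km/s.
Circular speed at r₂: v₂ = √(μ/r₂) = 21.571 km/s.
Transfer-orbit speed at r₂: v_p = √[μ(2/r₂ − 1/a_t)] = 27.838 km/s.
Second burn Δv₂ = |v₂ − v_p| = 6.267 km/s.
Δv = Δv₁ + Δv₂ = 4.076 + 6.267 = 10.34 km/s.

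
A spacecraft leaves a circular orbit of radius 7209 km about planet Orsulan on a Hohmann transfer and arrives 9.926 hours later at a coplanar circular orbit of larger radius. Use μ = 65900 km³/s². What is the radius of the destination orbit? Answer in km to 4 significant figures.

Transfer time t = 9.926 hours = 35733.6 s, and t = π√(a_t³/μ).
So a_t = (μ t²/π²)^(1/3) = (65900 × (35733.6)² / π²)^(1/3) = 20429 km.
Since a_t = (r₁ + r₂)/2, r₂ = 2a_t − r₁ = 2×20429 − 7209 = 33649 km.

r₂ = 33650 km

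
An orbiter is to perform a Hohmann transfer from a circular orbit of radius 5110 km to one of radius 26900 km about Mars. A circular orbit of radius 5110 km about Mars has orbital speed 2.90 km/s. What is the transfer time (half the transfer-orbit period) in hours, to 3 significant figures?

t = 8.52 hours

From the circular-orbit relation v² = μ/r at r = 5110 km: μ = v²r = (2.90)² × 5110 = 42975.1 km³/s².
Transfer-ellipse semi-major axis a_t = (r₁ + r₂)/2 = (5110 + 26900)/2 = 16005 km.
Half the transfer-orbit period gives t = π√(a_t³/μ) = 30680 s.
Converting: 30680 s ÷ 3600 s/hour = 8.52 hours.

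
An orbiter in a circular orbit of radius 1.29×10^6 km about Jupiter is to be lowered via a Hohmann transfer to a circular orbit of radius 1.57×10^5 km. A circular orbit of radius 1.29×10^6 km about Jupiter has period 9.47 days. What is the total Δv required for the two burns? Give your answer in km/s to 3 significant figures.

From Kepler's third law T² = 4π²r³/μ at r = 1.29×10^6 km, T = 9.47 days = 9.47 × 86400 s = 8.18208×10^5 s: μ = 4π²r³/T² = 1.26591×10^8 km³/s².
Transfer-ellipse semi-major axis a_t = (r₁ + r₂)/2 = (1.290×10^6 + 1.570×10^5)/2 = 7.235×10^5 km.
Circular speed at r₁: v₁ = √(μ/r₁) = √(1.26591×10^8/1.290×10^6) = 9.9062 km/s.
On the transfer ellipse at r₁, v² = μ(2/r − 1/a) gives v_a = √[μ(2/r₁ − 1/a_t)] = 4.6146 km/s.
First burn Δv₁ = |v_a − v₁| = 5.292 km/s.
At r₂, v₂ = √(μ/r₂) = 28.3956 km/s.
Transfer-orbit speed at r₂: v_p = √[μ(2/r₂ − 1/a_t)] = 37.9163 km/s.
Second burn Δv₂ = |v₂ − v_p| = 9.521 km/s.
Δv = Δv₁ + Δv₂ = 5.292 + 9.521 = 14.81 km/s.

Δv = 14.8 km/s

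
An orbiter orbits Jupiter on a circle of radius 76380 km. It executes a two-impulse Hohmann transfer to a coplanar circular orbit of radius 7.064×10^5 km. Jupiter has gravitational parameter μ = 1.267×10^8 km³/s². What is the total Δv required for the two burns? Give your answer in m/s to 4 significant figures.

Δv = 21460 m/s

The Hohmann ellipse has a_t = (r₁ + r₂)/2 = 3.9139×10^5 km.
Circular speed at r₁: v₁ = √(μ/r₁) = √(1.267×10^8/76380) = 40.729 km/s.
Transfer-orbit speed at r₁ (vis-viva): v_p = √[μ(2/r₁ − 1/a_t)] = 54.717 km/s.
First burn Δv₁ = |v_p − v₁| = 13.988 km/s.
Circular speed at r₂: v₂ = √(μ/r₂) = 13.39254 km/s.
Transfer-orbit speed at r₂: v_a = √[μ(2/r₂ − 1/a_t)] = 5.916269 km/s.
Second burn Δv₂ = |v₂ − v_a| = 7.4763 km/s.
Total Δv = Δv₁ + Δv₂ = 21.46 km/s.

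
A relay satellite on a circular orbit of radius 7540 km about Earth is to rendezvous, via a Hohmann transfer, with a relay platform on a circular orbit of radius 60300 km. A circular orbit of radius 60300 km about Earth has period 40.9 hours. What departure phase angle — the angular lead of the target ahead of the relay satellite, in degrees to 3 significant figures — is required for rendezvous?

From Kepler's third law T² = 4π²r³/μ at r = 60300 km, T = 40.9 hours = 40.9 × 3600 s = 1.4724×10^5 s: μ = 4π²r³/T² = 3.99264×10^5 km³/s².
Semi-major axis of the transfer orbit: a_t = (7540 + 60300)/2 = 33920 km.
Transfer time t = π√(a_t³/μ) = 31060 s.
Target angular speed ω₂ = √(μ/r₂³) = 4.2673×10^-5 rad/s.
Angle swept by the target during transfer: ω₂·t = 1.3254 rad = 75.94°.
Arrival is 180° from departure on the ellipse, so φ = 180° − 75.94° = 104°.

φ = 104°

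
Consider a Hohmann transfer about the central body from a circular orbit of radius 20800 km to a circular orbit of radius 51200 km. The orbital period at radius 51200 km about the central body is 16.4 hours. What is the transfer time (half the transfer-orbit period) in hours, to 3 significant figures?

From Kepler's third law T² = 4π²r³/μ at r = 51200 km, T = 16.4 hours = 16.4 × 3600 s = 59040 s: μ = 4π²r³/T² = 1.52012×10^6 km³/s².
Semi-major axis of the transfer orbit: a_t = (20800 + 51200)/2 = 36000 km.
Transfer time t = π√(a_t³/μ) = π√((36000)³ / 1.52012×10^6) = 17400 s.
Converting: 17400 s ÷ 3600 s/hour = 4.83 hours.

t = 4.83 hours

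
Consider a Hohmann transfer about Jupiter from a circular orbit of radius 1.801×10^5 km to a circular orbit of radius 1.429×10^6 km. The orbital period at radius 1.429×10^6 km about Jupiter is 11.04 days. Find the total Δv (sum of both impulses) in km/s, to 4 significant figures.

Δv = 13.78 km/s

From Kepler's third law T² = 4π²r³/μ at r = 1.429×10^6 km, T = 11.04 days = 11.04 × 86400 s = 9.53856×10^5 s: μ = 4π²r³/T² = 1.26617×10^8 km³/s².
Semi-major axis of the transfer orbit: a_t = (1.801×10^5 + 1.429×10^6)/2 = 8.0455×10^5 km.
At r₁ the circular-orbit speed is v₁ = √(μ/r₁) = 26.515 km/s.
Transfer-orbit speed at r₁ (v² = μ(2/r − 1/a)): v_p = √[μ(2/r₁ − 1/a_t)] = 35.337 km/s.
First burn Δv₁ = |v_p − v₁| = 8.822 km/s.
At r₂, v₂ = √(μ/r₂) = 9.413 km/s.
Transfer-orbit speed at r₂: v_a = √[μ(2/r₂ − 1/a_t)] = 4.454 km/s.
Second burn Δv₂ = |v₂ − v_a| = 4.959 km/s.
Total Δv = Δv₁ + Δv₂ = 13.78 km/s.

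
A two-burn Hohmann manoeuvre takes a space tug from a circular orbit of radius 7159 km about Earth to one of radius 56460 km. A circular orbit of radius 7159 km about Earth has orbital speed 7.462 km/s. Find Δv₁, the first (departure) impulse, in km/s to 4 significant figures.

From the circular-orbit relation v² = μ/r at r = 7159 km: μ = v²r = (7.462)² × 7159 = 3.98623×10^5 km³/s².
Semi-major axis of the transfer orbit: a_t = (7159 + 56460)/2 = 31809.5 km.
Circular speed at r = 7159 km: v_c = √(μ/r) = 7.462 km/s.
Transfer-orbit speed at the same r (vis-viva, a = a_t): v_t = √[μ(2/r − 1/a_t)] = 9.941 km/s.
Δv₁ = |v_t − v_c| = |9.941 − 7.462| = 2.479 km/s.

Δv₁ = 2.479 km/s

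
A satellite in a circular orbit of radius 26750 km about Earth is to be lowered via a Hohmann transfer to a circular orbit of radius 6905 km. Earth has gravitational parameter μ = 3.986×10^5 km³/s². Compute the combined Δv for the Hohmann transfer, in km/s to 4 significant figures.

Δv = 3.369 km/s

Transfer-ellipse semi-major axis a_t = (r₁ + r₂)/2 = (26750 + 6905)/2 = 16827.5 km.
Circular speed at r₁: v₁ = √(μ/r₁) = √(3.986×10^5/26750) = 3.860 km/s.
Transfer-orbit speed at r₁ (vis-viva equation): v_a = √[μ(2/r₁ − 1/a_t)] = 2.473 km/s.
First burn Δv₁ = |v_a − v₁| = 1.387 km/s.
Circular speed at r₂: v₂ = √(μ/r₂) = 7.5978 km/s.
Transfer-orbit speed at r₂: v_p = √[μ(2/r₂ − 1/a_t)] = 9.5794 km/s.
Second burn Δv₂ = |v₂ − v_p| = 1.982 km/s.
Δv = Δv₁ + Δv₂ = 1.387 + 1.982 = 3.369 km/s.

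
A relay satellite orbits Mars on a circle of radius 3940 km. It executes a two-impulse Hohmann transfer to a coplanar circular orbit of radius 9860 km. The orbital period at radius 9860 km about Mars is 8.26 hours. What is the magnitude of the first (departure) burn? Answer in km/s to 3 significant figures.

Δv₁ = 0.644 km/s

From Kepler's third law T² = 4π²r³/μ at r = 9860 km, T = 8.26 hours = 8.26 × 3600 s = 29736 s: μ = 4π²r³/T² = 42798.2 km³/s².
Transfer-ellipse semi-major axis a_t = (r₁ + r₂)/2 = (3940 + 9860)/2 = 6900 km.
On the circular orbit at r = 3940 km, v_c = √(μ/r) = 3.296 km/s.
Vis-viva on the transfer ellipse at r = 3940 km gives v_t = √[μ(2/r − 1/a_t)] = 3.940 km/s.
Δv₁ = |v_t − v_c| = |3.940 − 3.296| = 0.6440 km/s.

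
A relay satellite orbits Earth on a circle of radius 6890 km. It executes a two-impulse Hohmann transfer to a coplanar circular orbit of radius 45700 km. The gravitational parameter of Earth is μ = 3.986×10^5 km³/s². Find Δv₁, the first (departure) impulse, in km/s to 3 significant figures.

The Hohmann ellipse has a_t = (r₁ + r₂)/2 = 26295 km.
Circular speed at r = 6890 km: v_c = √(μ/r) = 7.6060 km/s.
Vis-viva on the transfer ellipse at r = 6890 km gives v_t = √[μ(2/r − 1/a_t)] = 10.027 km/s.
Δv₁ = |v_t − v_c| = |10.027 − 7.6060| = 2.421 km/s.

Δv₁ = 2.42 km/s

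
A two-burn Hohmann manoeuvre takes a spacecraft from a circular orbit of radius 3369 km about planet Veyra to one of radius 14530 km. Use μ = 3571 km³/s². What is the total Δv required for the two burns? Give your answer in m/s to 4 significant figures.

Δv = 473.9 m/s

The Hohmann ellipse has a_t = (r₁ + r₂)/2 = 8949.5 km.
Circular speed at r₁: v₁ = √(μ/r₁) = √(3571/3369) = 1.0295 km/s.
On the transfer ellipse at r₁, vis-viva gives v_p = √[μ(2/r₁ − 1/a_t)] = 1.3118 km/s.
First burn Δv₁ = |v_p − v₁| = 0.2823 km/s.
Circular speed at r₂: v₂ = √(μ/r₂) = 0.49575 km/s.
Transfer-orbit speed at r₂: v_a = √[μ(2/r₂ − 1/a_t)] = 0.30417 km/s.
Second burn Δv₂ = |v₂ − v_a| = 0.1916 km/s.
Δv = Δv₁ + Δv₂ = 0.2823 + 0.1916 = 0.4739 km/s.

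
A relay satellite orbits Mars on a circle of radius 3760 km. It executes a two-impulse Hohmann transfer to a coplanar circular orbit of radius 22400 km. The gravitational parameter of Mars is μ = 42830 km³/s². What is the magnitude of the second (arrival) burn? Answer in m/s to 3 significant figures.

Δv₂ = 641 m/s

Transfer-ellipse semi-major axis a_t = (r₁ + r₂)/2 = (3760 + 22400)/2 = 13080 km.
On the circular orbit at r = 22400 km, v_c = √(μ/r) = 1.3828 km/s.
Transfer-orbit speed at the same r (vis-viva, a = a_t): v_t = √[μ(2/r − 1/a_t)] = 0.74138 km/s.
Δv₂ = |v_t − v_c| = |0.74138 − 1.3828| = 0.6414 km/s.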